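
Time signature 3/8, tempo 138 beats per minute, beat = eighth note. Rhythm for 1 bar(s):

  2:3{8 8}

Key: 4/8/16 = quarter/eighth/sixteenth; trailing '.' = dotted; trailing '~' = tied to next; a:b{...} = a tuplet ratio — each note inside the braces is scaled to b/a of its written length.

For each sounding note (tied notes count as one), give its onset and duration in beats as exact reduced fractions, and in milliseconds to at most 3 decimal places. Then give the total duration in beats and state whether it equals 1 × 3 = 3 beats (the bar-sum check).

1) 0.0ms=0b +652.174ms=3/2b
2) 652.174ms=3/2b +652.174ms=3/2b
Σ=3b of 3 (138bpm 3/8) — PASS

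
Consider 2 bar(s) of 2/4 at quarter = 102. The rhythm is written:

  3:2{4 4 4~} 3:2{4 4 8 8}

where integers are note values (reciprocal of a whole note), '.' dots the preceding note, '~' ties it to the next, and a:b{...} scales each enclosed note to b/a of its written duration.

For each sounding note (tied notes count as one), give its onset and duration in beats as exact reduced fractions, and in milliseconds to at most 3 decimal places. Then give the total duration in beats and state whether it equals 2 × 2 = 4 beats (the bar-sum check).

1) 0.0ms=0b +392.157ms=2/3b
2) 392.157ms=2/3b +392.157ms=2/3b
3) 784.314ms=4/3b +784.314ms=4/3b
4) 1568.627ms=8/3b +392.157ms=2/3b
5) 1960.784ms=10/3b +196.078ms=1/3b
6) 2156.863ms=11/3b +196.078ms=1/3b
Σ=4b of 4 (102bpm 2/4) — PASS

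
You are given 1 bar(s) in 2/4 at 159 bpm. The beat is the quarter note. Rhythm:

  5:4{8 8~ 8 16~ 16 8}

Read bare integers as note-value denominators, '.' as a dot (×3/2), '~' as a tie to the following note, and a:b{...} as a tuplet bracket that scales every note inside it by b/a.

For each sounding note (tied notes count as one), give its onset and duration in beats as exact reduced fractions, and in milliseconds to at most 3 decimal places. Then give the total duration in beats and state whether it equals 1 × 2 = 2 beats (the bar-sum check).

1) 0.0ms=0b +150.943ms=2/5b
2) 150.943ms=2/5b +301.887ms=4/5b
3) 452.83ms=6/5b +150.943ms=2/5b
4) 603.774ms=8/5b +150.943ms=2/5b
Σ=2b of 2 (159bpm 2/4) — PASS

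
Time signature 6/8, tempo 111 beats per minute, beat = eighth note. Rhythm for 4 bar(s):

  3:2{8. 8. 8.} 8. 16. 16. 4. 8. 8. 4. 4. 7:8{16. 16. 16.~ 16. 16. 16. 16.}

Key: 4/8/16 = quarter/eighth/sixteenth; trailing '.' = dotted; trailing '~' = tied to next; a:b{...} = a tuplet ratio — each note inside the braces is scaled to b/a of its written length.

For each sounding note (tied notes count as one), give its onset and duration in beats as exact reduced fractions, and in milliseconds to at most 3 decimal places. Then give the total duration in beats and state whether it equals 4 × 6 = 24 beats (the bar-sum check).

1) 0.0ms=0b +540.541ms=1b
2) 540.541ms=1b +540.541ms=1b
3) 1081.081ms=2b +540.541ms=1b
4) 1621.622ms=3b +810.811ms=3/2b
5) 2432.432ms=9/2b +405.405ms=3/4b
6) 2837.838ms=21/4b +405.405ms=3/4b
7) 3243.243ms=6b +1621.622ms=3b
8) 4864.865ms=9b +810.811ms=3/2b
9) 5675.676ms=21/2b +810.811ms=3/2b
10) 6486.486ms=12b +1621.622ms=3b
11) 8108.108ms=15b +1621.622ms=3b
12) 9729.73ms=18b +463.32ms=6/7b
13) 10193.05ms=132/7b +463.32ms=6/7b
14) 10656.371ms=138/7b +926.641ms=12/7b
15) 11583.012ms=150/7b +463.32ms=6/7b
16) 12046.332ms=156/7b +463.32ms=6/7b
17) 12509.653ms=162/7b +463.32ms=6/7b
Σ=24b of 24 (111bpm 6/8) — PASS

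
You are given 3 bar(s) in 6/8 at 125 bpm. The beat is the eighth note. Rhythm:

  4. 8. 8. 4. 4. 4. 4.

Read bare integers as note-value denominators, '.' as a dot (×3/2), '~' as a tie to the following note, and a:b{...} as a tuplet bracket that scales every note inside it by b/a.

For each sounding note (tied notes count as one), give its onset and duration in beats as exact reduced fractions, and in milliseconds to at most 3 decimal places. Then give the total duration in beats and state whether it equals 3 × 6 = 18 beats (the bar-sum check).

1) 0.0ms=0b +1440.0ms=3b
2) 1440.0ms=3b +720.0ms=3/2b
3) 2160.0ms=9/2b +720.0ms=3/2b
4) 2880.0ms=6b +1440.0ms=3b
5) 4320.0ms=9b +1440.0ms=3b
6) 5760.0ms=12b +1440.0ms=3b
7) 7200.0ms=15b +1440.0ms=3b
Σ=18b of 18 (125bpm 6/8) — PASS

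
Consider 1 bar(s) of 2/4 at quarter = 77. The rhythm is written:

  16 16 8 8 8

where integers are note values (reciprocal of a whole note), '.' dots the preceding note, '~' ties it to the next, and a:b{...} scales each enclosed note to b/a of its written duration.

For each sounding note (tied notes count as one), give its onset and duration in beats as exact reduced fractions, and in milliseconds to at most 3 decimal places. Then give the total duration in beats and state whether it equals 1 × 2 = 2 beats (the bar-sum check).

1) 0.0ms=0b +194.805ms=1/4b
2) 194.805ms=1/4b +194.805ms=1/4b
3) 389.61ms=1/2b +389.61ms=1/2b
4) 779.221ms=1b +389.61ms=1/2b
5) 1168.831ms=3/2b +389.61ms=1/2b
Σ=2b of 2 (77bpm 2/4) — PASS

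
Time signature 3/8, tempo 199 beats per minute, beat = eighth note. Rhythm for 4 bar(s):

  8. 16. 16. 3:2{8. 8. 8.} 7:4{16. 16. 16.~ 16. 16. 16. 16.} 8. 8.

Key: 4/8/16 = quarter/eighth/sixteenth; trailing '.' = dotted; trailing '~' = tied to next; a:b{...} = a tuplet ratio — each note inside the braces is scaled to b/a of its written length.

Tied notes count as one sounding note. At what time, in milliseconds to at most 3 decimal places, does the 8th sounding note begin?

1. 0.0ms @ 0 + 452.261ms (3/2)
2. 452.261ms @ 3/2 + 226.131ms (3/4)
3. 678.392ms @ 9/4 + 226.131ms (3/4)
4. 904.523ms @ 3 + 301.508ms (1)
5. 1206.03ms @ 4 + 301.508ms (1)
6. 1507.538ms @ 5 + 301.508ms (1)
7. 1809.045ms @ 6 + 129.218ms (3/7)
8. 1938.263ms @ 45/7 + 129.218ms (3/7)
9. 2067.48ms @ 48/7 + 258.435ms (6/7)
10. 2325.915ms @ 54/7 + 129.218ms (3/7)
11. 2455.133ms @ 57/7 + 129.218ms (3/7)
12. 2584.35ms @ 60/7 + 129.218ms (3/7)
13. 2713.568ms @ 9 + 452.261ms (3/2)
14. 3165.829ms @ 21/2 + 452.261ms (3/2)

note 8 onset = 45/7b = 1938.263ms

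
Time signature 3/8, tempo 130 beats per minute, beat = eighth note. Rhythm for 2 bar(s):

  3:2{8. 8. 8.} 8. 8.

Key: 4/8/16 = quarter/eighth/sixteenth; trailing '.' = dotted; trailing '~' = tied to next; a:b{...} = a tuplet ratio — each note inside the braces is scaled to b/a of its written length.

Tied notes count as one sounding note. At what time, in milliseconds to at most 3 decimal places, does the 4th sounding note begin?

1. 0.0ms @ 0 + 461.538ms (1)
2. 461.538ms @ 1 + 461.538ms (1)
3. 923.077ms @ 2 + 461.538ms (1)
4. 1384.615ms @ 3 + 692.308ms (3/2)
5. 2076.923ms @ 9/2 + 692.308ms (3/2)

note 4 onset = 3b = 1384.615ms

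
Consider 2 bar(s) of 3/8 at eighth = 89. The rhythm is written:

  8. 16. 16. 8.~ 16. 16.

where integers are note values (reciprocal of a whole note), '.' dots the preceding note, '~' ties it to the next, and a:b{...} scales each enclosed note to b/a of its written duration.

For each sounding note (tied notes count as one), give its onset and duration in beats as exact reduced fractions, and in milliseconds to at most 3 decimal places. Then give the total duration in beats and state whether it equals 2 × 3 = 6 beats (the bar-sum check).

1) 0.0ms=0b +1011.236ms=3/2b
2) 1011.236ms=3/2b +505.618ms=3/4b
3) 1516.854ms=9/4b +505.618ms=3/4b
4) 2022.472ms=3b +1516.854ms=9/4b
5) 3539.326ms=21/4b +505.618ms=3/4b
Σ=6b of 6 (89bpm 3/8) — PASS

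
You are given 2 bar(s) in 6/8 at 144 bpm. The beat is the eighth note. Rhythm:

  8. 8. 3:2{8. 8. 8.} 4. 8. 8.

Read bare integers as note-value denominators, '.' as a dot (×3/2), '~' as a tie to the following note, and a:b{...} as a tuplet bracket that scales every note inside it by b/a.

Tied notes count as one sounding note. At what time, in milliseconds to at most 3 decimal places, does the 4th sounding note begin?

1. 0.0ms @ 0 + 625.0ms (3/2)
2. 625.0ms @ 3/2 + 625.0ms (3/2)
3. 1250.0ms @ 3 + 416.667ms (1)
4. 1666.667ms @ 4 + 416.667ms (1)
5. 2083.333ms @ 5 + 416.667ms (1)
6. 2500.0ms @ 6 + 1250.0ms (3)
7. 3750.0ms @ 9 + 625.0ms (3/2)
8. 4375.0ms @ 21/2 + 625.0ms (3/2)

note 4 onset = 4b = 1666.667ms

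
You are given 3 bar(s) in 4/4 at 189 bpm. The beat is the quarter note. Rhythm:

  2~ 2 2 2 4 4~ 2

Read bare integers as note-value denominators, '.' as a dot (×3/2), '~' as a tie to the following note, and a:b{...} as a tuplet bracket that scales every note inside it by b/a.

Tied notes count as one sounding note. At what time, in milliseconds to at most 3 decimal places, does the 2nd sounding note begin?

1. 0.0ms @ 0 + 1269.841ms (4)
2. 1269.841ms @ 4 + 634.921ms (2)
3. 1904.762ms @ 6 + 634.921ms (2)
4. 2539.683ms @ 8 + 317.46ms (1)
5. 2857.143ms @ 9 + 952.381ms (3)

note 2 onset = 4b = 1269.841ms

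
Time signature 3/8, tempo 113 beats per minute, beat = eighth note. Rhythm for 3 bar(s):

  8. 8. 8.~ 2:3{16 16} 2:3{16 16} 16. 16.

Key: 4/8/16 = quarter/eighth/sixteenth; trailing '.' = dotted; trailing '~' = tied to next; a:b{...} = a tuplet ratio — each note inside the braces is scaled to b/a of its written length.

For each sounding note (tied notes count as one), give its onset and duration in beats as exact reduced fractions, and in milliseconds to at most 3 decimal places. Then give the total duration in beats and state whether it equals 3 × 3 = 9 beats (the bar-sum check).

1) 0.0ms=0b +796.46ms=3/2b
2) 796.46ms=3/2b +796.46ms=3/2b
3) 1592.92ms=3b +1194.69ms=9/4b
4) 2787.611ms=21/4b +398.23ms=3/4b
5) 3185.841ms=6b +398.23ms=3/4b
6) 3584.071ms=27/4b +398.23ms=3/4b
7) 3982.301ms=15/2b +398.23ms=3/4b
8) 4380.531ms=33/4b +398.23ms=3/4b
Σ=9b of 9 (113bpm 3/8) — PASS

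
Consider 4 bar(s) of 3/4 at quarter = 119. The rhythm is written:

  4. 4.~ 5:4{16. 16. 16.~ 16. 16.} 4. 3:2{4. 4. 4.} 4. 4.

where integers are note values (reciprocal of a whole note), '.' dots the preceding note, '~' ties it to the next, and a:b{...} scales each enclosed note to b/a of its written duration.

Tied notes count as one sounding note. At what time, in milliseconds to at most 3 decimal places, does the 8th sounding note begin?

note 8 onset = 7b = 3529.412ms

1. 0.0ms @ 0 + 756.303ms (3/2)
2. 756.303ms @ 3/2 + 907.563ms (9/5)
3. 1663.866ms @ 33/10 + 151.261ms (3/10)
4. 1815.126ms @ 18/5 + 302.521ms (3/5)
5. 2117.647ms @ 21/5 + 151.261ms (3/10)
6. 2268.908ms @ 9/2 + 756.303ms (3/2)
7. 3025.21ms @ 6 + 504.202ms (1)
8. 3529.412ms @ 7 + 504.202ms (1)
9. 4033.613ms @ 8 + 504.202ms (1)
10. 4537.815ms @ 9 + 756.303ms (3/2)
11. 5294.118ms @ 21/2 + 756.303ms (3/2)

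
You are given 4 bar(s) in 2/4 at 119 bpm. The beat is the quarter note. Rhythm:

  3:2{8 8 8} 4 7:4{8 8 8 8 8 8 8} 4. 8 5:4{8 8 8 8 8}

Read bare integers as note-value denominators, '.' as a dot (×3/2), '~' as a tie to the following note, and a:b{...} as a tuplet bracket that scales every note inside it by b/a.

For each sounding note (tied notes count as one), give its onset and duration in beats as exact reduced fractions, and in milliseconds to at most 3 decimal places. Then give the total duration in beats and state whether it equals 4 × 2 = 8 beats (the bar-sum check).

1) 0.0ms=0b +168.067ms=1/3b
2) 168.067ms=1/3b +168.067ms=1/3b
3) 336.134ms=2/3b +168.067ms=1/3b
4) 504.202ms=1b +504.202ms=1b
5) 1008.403ms=2b +144.058ms=2/7b
6) 1152.461ms=16/7b +144.058ms=2/7b
7) 1296.519ms=18/7b +144.058ms=2/7b
8) 1440.576ms=20/7b +144.058ms=2/7b
9) 1584.634ms=22/7b +144.058ms=2/7b
10) 1728.691ms=24/7b +144.058ms=2/7b
11) 1872.749ms=26/7b +144.058ms=2/7b
12) 2016.807ms=4b +756.303ms=3/2b
13) 2773.109ms=11/2b +252.101ms=1/2b
14) 3025.21ms=6b +201.681ms=2/5b
15) 3226.891ms=32/5b +201.681ms=2/5b
16) 3428.571ms=34/5b +201.681ms=2/5b
17) 3630.252ms=36/5b +201.681ms=2/5b
18) 3831.933ms=38/5b +201.681ms=2/5b
Σ=8b of 8 (119bpm 2/4) — PASS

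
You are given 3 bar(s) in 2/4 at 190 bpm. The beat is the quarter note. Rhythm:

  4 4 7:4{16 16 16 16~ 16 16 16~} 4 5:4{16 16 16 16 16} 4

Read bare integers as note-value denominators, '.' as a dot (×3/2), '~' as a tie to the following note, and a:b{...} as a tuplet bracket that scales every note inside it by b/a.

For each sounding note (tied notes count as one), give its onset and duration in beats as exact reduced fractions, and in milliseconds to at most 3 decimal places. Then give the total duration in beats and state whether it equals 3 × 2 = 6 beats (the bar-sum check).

1) 0.0ms=0b +315.789ms=1b
2) 315.789ms=1b +315.789ms=1b
3) 631.579ms=2b +45.113ms=1/7b
4) 676.692ms=15/7b +45.113ms=1/7b
5) 721.805ms=16/7b +45.113ms=1/7b
6) 766.917ms=17/7b +90.226ms=2/7b
7) 857.143ms=19/7b +45.113ms=1/7b
8) 902.256ms=20/7b +360.902ms=8/7b
9) 1263.158ms=4b +63.158ms=1/5b
10) 1326.316ms=21/5b +63.158ms=1/5b
11) 1389.474ms=22/5b +63.158ms=1/5b
12) 1452.632ms=23/5b +63.158ms=1/5b
13) 1515.789ms=24/5b +63.158ms=1/5b
14) 1578.947ms=5b +315.789ms=1b
Σ=6b of 6 (190bpm 2/4) — PASS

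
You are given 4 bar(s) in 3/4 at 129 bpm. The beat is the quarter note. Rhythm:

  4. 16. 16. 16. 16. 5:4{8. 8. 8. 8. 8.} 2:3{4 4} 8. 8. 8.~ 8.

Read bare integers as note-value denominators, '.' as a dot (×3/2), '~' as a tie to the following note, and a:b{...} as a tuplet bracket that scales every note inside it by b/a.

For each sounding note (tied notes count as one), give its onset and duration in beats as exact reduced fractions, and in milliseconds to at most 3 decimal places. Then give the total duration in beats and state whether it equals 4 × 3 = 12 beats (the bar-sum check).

1) 0.0ms=0b +697.674ms=3/2b
2) 697.674ms=3/2b +174.419ms=3/8b
3) 872.093ms=15/8b +174.419ms=3/8b
4) 1046.512ms=9/4b +174.419ms=3/8b
5) 1220.93ms=21/8b +174.419ms=3/8b
6) 1395.349ms=3b +279.07ms=3/5b
7) 1674.419ms=18/5b +279.07ms=3/5b
8) 1953.488ms=21/5b +279.07ms=3/5b
9) 2232.558ms=24/5b +279.07ms=3/5b
10) 2511.628ms=27/5b +279.07ms=3/5b
11) 2790.698ms=6b +697.674ms=3/2b
12) 3488.372ms=15/2b +697.674ms=3/2b
13) 4186.047ms=9b +348.837ms=3/4b
14) 4534.884ms=39/4b +348.837ms=3/4b
15) 4883.721ms=21/2b +697.674ms=3/2b
Σ=12b of 12 (129bpm 3/4) — PASS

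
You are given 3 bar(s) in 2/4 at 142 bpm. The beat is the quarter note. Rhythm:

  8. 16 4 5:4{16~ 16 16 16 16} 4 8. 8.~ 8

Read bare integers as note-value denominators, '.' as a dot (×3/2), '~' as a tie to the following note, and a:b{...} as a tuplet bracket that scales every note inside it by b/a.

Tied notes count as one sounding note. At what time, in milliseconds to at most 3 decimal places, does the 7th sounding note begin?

1. 0.0ms @ 0 + 316.901ms (3/4)
2. 316.901ms @ 3/4 + 105.634ms (1/4)
3. 422.535ms @ 1 + 422.535ms (1)
4. 845.07ms @ 2 + 169.014ms (2/5)
5. 1014.085ms @ 12/5 + 84.507ms (1/5)
6. 1098.592ms @ 13/5 + 84.507ms (1/5)
7. 1183.099ms @ 14/5 + 84.507ms (1/5)
8. 1267.606ms @ 3 + 422.535ms (1)
9. 1690.141ms @ 4 + 316.901ms (3/4)
10. 2007.042ms @ 19/4 + 528.169ms (5/4)

note 7 onset = 14/5b = 1183.099ms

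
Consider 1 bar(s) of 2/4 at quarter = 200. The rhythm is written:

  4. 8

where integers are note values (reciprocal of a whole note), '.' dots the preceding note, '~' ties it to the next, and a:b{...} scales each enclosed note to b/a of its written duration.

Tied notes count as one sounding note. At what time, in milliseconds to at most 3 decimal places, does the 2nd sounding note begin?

note 2 onset = 3/2b = 450.0ms

1. 0.0ms @ 0 + 450.0ms (3/2)
2. 450.0ms @ 3/2 + 150.0ms (1/2)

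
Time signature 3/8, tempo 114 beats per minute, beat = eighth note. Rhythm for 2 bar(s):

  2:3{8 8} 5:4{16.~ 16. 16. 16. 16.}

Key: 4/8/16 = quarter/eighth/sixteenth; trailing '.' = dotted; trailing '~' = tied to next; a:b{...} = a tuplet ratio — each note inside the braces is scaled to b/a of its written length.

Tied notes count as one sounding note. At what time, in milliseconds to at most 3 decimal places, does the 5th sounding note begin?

1. 0.0ms @ 0 + 789.474ms (3/2)
2. 789.474ms @ 3/2 + 789.474ms (3/2)
3. 1578.947ms @ 3 + 631.579ms (6/5)
4. 2210.526ms @ 21/5 + 315.789ms (3/5)
5. 2526.316ms @ 24/5 + 315.789ms (3/5)
6. 2842.105ms @ 27/5 + 315.789ms (3/5)

note 5 onset = 24/5b = 2526.316ms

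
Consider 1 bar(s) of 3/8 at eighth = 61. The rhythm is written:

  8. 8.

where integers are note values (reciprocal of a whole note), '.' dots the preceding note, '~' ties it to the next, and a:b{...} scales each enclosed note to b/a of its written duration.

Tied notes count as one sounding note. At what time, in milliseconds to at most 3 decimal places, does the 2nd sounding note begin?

1. 0.0ms @ 0 + 1475.41ms (3/2)
2. 1475.41ms @ 3/2 + 1475.41ms (3/2)

note 2 onset = 3/2b = 1475.41ms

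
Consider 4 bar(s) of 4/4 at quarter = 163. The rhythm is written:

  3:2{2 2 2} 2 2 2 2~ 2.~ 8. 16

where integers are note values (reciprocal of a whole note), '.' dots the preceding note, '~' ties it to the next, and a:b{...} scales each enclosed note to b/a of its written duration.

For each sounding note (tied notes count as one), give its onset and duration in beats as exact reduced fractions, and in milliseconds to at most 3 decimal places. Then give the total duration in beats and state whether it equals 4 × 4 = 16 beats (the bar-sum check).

1) 0.0ms=0b +490.798ms=4/3b
2) 490.798ms=4/3b +490.798ms=4/3b
3) 981.595ms=8/3b +490.798ms=4/3b
4) 1472.393ms=4b +736.196ms=2b
5) 2208.589ms=6b +736.196ms=2b
6) 2944.785ms=8b +736.196ms=2b
7) 3680.982ms=10b +2116.564ms=23/4b
8) 5797.546ms=63/4b +92.025ms=1/4b
Σ=16b of 16 (163bpm 4/4) — PASS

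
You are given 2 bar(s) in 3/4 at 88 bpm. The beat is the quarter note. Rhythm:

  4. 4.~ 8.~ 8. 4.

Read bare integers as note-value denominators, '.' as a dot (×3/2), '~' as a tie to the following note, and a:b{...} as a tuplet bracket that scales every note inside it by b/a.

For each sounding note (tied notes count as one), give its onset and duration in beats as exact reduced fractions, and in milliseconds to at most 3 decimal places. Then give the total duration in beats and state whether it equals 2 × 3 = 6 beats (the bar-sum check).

1) 0.0ms=0b +1022.727ms=3/2b
2) 1022.727ms=3/2b +2045.455ms=3b
3) 3068.182ms=9/2b +1022.727ms=3/2b
Σ=6b of 6 (88bpm 3/4) — PASS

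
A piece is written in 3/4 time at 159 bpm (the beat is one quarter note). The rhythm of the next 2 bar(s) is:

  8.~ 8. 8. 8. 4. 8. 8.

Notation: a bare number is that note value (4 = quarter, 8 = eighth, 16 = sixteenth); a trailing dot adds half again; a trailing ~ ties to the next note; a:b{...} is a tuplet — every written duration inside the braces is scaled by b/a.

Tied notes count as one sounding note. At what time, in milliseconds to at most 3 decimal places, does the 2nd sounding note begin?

note 2 onset = 3/2b = 566.038ms

1. 0.0ms @ 0 + 566.038ms (3/2)
2. 566.038ms @ 3/2 + 283.019ms (3/4)
3. 849.057ms @ 9/4 + 283.019ms (3/4)
4. 1132.075ms @ 3 + 566.038ms (3/2)
5. 1698.113ms @ 9/2 + 283.019ms (3/4)
6. 1981.132ms @ 21/4 + 283.019ms (3/4)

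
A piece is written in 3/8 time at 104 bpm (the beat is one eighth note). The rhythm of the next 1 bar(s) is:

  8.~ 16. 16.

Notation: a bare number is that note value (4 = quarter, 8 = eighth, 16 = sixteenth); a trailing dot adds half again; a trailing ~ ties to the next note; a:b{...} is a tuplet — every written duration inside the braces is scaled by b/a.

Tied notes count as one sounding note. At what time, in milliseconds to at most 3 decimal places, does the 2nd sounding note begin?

note 2 onset = 9/4b = 1298.077ms

1. 0.0ms @ 0 + 1298.077ms (9/4)
2. 1298.077ms @ 9/4 + 432.692ms (3/4)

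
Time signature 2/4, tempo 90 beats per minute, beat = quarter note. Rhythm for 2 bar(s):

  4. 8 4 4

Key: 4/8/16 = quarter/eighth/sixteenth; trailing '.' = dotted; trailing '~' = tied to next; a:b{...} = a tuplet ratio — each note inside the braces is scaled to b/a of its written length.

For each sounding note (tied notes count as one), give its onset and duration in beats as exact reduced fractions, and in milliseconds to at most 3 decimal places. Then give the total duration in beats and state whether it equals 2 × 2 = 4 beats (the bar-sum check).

1) 0.0ms=0b +1000.0ms=3/2b
2) 1000.0ms=3/2b +333.333ms=1/2b
3) 1333.333ms=2b +666.667ms=1b
4) 2000.0ms=3b +666.667ms=1b
Σ=4b of 4 (90bpm 2/4) — PASS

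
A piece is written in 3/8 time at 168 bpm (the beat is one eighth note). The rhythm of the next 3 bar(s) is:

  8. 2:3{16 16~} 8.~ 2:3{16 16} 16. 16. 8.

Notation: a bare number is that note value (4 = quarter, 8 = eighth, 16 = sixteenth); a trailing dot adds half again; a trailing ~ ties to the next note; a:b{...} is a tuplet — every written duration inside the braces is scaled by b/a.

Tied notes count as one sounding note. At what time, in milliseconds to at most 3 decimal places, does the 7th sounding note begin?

note 7 onset = 15/2b = 2678.571ms

1. 0.0ms @ 0 + 535.714ms (3/2)
2. 535.714ms @ 3/2 + 267.857ms (3/4)
3. 803.571ms @ 9/4 + 1071.429ms (3)
4. 1875.0ms @ 21/4 + 267.857ms (3/4)
5. 2142.857ms @ 6 + 267.857ms (3/4)
6. 2410.714ms @ 27/4 + 267.857ms (3/4)
7. 2678.571ms @ 15/2 + 535.714ms (3/2)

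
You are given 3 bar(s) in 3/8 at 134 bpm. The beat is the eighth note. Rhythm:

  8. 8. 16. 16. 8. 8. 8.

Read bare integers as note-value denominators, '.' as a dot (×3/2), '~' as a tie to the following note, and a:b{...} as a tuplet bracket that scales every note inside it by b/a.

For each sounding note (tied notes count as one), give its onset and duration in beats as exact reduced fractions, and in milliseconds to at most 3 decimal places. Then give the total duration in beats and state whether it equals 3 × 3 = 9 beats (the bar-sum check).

1) 0.0ms=0b +671.642ms=3/2b
2) 671.642ms=3/2b +671.642ms=3/2b
3) 1343.284ms=3b +335.821ms=3/4b
4) 1679.104ms=15/4b +335.821ms=3/4b
5) 2014.925ms=9/2b +671.642ms=3/2b
6) 2686.567ms=6b +671.642ms=3/2b
7) 3358.209ms=15/2b +671.642ms=3/2b
Σ=9b of 9 (134bpm 3/8) — PASS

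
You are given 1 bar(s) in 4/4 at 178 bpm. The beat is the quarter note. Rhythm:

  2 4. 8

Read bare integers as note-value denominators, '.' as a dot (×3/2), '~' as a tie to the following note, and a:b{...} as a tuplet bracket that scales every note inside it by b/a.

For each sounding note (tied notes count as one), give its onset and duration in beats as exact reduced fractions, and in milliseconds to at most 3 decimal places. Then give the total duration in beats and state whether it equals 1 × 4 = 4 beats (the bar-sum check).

1) 0.0ms=0b +674.157ms=2b
2) 674.157ms=2b +505.618ms=3/2b
3) 1179.775ms=7/2b +168.539ms=1/2b
Σ=4b of 4 (178bpm 4/4) — PASS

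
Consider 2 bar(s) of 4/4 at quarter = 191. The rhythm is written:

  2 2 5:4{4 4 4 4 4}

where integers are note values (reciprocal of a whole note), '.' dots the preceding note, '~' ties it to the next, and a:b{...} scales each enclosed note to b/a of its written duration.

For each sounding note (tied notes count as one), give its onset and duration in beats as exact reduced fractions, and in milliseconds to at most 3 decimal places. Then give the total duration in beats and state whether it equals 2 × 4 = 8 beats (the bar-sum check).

1) 0.0ms=0b +628.272ms=2b
2) 628.272ms=2b +628.272ms=2b
3) 1256.545ms=4b +251.309ms=4/5b
4) 1507.853ms=24/5b +251.309ms=4/5b
5) 1759.162ms=28/5b +251.309ms=4/5b
6) 2010.471ms=32/5b +251.309ms=4/5b
7) 2261.78ms=36/5b +251.309ms=4/5b
Σ=8b of 8 (191bpm 4/4) — PASS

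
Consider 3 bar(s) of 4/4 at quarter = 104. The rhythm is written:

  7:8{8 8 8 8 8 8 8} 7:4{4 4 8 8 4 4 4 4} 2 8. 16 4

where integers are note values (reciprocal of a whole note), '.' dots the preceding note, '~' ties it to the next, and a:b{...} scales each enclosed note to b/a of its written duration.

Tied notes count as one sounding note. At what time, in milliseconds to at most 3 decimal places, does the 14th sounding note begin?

1. 0.0ms @ 0 + 329.67ms (4/7)
2. 329.67ms @ 4/7 + 329.67ms (4/7)
3. 659.341ms @ 8/7 + 329.67ms (4/7)
4. 989.011ms @ 12/7 + 329.67ms (4/7)
5. 1318.681ms @ 16/7 + 329.67ms (4/7)
6. 1648.352ms @ 20/7 + 329.67ms (4/7)
7. 1978.022ms @ 24/7 + 329.67ms (4/7)
8. 2307.692ms @ 4 + 329.67ms (4/7)
9. 2637.363ms @ 32/7 + 329.67ms (4/7)
10. 2967.033ms @ 36/7 + 164.835ms (2/7)
11. 3131.868ms @ 38/7 + 164.835ms (2/7)
12. 3296.703ms @ 40/7 + 329.67ms (4/7)
13. 3626.374ms @ 44/7 + 329.67ms (4/7)
14. 3956.044ms @ 48/7 + 329.67ms (4/7)
15. 4285.714ms @ 52/7 + 329.67ms (4/7)
16. 4615.385ms @ 8 + 1153.846ms (2)
17. 5769.231ms @ 10 + 432.692ms (3/4)
18. 6201.923ms @ 43/4 + 144.231ms (1/4)
19. 6346.154ms @ 11 + 576.923ms (1)

note 14 onset = 48/7b = 3956.044ms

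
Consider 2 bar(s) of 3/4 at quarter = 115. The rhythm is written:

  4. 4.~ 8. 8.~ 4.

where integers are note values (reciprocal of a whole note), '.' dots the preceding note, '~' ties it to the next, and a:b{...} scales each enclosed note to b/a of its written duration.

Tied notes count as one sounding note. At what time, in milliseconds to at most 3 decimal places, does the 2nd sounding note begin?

1. 0.0ms @ 0 + 782.609ms (3/2)
2. 782.609ms @ 3/2 + 1173.913ms (9/4)
3. 1956.522ms @ 15/4 + 1173.913ms (9/4)

note 2 onset = 3/2b = 782.609ms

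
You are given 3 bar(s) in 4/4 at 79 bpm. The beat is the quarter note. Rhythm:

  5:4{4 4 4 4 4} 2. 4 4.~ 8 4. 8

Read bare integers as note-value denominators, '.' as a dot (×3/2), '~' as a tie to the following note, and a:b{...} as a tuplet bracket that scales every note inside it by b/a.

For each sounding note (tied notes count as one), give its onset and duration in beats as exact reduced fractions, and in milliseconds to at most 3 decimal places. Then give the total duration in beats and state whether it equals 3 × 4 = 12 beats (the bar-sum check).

1) 0.0ms=0b +607.595ms=4/5b
2) 607.595ms=4/5b +607.595ms=4/5b
3) 1215.19ms=8/5b +607.595ms=4/5b
4) 1822.785ms=12/5b +607.595ms=4/5b
5) 2430.38ms=16/5b +607.595ms=4/5b
6) 3037.975ms=4b +2278.481ms=3b
7) 5316.456ms=7b +759.494ms=1b
8) 6075.949ms=8b +1518.987ms=2b
9) 7594.937ms=10b +1139.241ms=3/2b
10) 8734.177ms=23/2b +379.747ms=1/2b
Σ=12b of 12 (79bpm 4/4) — PASS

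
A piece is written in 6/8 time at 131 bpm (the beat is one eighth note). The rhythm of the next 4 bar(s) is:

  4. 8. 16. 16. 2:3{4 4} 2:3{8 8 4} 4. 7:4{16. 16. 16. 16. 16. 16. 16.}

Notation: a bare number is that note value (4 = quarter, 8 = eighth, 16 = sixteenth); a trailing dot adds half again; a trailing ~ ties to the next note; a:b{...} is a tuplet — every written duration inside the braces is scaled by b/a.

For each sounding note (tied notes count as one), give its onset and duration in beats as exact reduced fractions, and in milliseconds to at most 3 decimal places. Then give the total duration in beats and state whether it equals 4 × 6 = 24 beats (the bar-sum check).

1) 0.0ms=0b +1374.046ms=3b
2) 1374.046ms=3b +687.023ms=3/2b
3) 2061.069ms=9/2b +343.511ms=3/4b
4) 2404.58ms=21/4b +343.511ms=3/4b
5) 2748.092ms=6b +1374.046ms=3b
6) 4122.137ms=9b +1374.046ms=3b
7) 5496.183ms=12b +687.023ms=3/2b
8) 6183.206ms=27/2b +687.023ms=3/2b
9) 6870.229ms=15b +1374.046ms=3b
10) 8244.275ms=18b +1374.046ms=3b
11) 9618.321ms=21b +196.292ms=3/7b
12) 9814.613ms=150/7b +196.292ms=3/7b
13) 10010.905ms=153/7b +196.292ms=3/7b
14) 10207.197ms=156/7b +196.292ms=3/7b
15) 10403.49ms=159/7b +196.292ms=3/7b
16) 10599.782ms=162/7b +196.292ms=3/7b
17) 10796.074ms=165/7b +196.292ms=3/7b
Σ=24b of 24 (131bpm 6/8) — PASS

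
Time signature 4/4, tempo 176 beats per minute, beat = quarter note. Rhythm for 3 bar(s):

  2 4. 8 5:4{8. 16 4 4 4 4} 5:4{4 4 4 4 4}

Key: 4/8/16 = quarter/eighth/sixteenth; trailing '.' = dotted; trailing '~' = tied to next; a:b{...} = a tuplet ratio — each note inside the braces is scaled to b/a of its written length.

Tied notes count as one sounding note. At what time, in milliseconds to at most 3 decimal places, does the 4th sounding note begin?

1. 0.0ms @ 0 + 681.818ms (2)
2. 681.818ms @ 2 + 511.364ms (3/2)
3. 1193.182ms @ 7/2 + 170.455ms (1/2)
4. 1363.636ms @ 4 + 204.545ms (3/5)
5. 1568.182ms @ 23/5 + 68.182ms (1/5)
6. 1636.364ms @ 24/5 + 272.727ms (4/5)
7. 1909.091ms @ 28/5 + 272.727ms (4/5)
8. 2181.818ms @ 32/5 + 272.727ms (4/5)
9. 2454.545ms @ 36/5 + 272.727ms (4/5)
10. 2727.273ms @ 8 + 272.727ms (4/5)
11. 3000.0ms @ 44/5 + 272.727ms (4/5)
12. 3272.727ms @ 48/5 + 272.727ms (4/5)
13. 3545.455ms @ 52/5 + 272.727ms (4/5)
14. 3818.182ms @ 56/5 + 272.727ms (4/5)

note 4 onset = 4b = 1363.636ms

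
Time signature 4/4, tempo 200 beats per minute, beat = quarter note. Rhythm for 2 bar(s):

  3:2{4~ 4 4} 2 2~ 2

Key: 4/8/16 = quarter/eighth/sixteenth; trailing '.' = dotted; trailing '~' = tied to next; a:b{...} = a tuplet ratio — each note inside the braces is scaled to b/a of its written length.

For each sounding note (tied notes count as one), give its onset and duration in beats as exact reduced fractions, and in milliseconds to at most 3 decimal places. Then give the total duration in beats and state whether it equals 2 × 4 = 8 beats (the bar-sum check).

1) 0.0ms=0b +400.0ms=4/3b
2) 400.0ms=4/3b +200.0ms=2/3b
3) 600.0ms=2b +600.0ms=2b
4) 1200.0ms=4b +1200.0ms=4b
Σ=8b of 8 (200bpm 4/4) — PASS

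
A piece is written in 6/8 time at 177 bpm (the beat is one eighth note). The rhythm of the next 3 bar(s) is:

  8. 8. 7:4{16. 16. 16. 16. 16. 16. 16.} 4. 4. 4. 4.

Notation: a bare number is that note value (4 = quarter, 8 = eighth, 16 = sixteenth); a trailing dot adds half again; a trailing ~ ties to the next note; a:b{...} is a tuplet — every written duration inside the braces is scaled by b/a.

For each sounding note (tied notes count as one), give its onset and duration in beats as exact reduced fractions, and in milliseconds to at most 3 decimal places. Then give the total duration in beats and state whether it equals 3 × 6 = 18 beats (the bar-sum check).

1) 0.0ms=0b +508.475ms=3/2b
2) 508.475ms=3/2b +508.475ms=3/2b
3) 1016.949ms=3b +145.278ms=3/7b
4) 1162.228ms=24/7b +145.278ms=3/7b
5) 1307.506ms=27/7b +145.278ms=3/7b
6) 1452.785ms=30/7b +145.278ms=3/7b
7) 1598.063ms=33/7b +145.278ms=3/7b
8) 1743.341ms=36/7b +145.278ms=3/7b
9) 1888.62ms=39/7b +145.278ms=3/7b
10) 2033.898ms=6b +1016.949ms=3b
11) 3050.847ms=9b +1016.949ms=3b
12) 4067.797ms=12b +1016.949ms=3b
13) 5084.746ms=15b +1016.949ms=3b
Σ=18b of 18 (177bpm 6/8) — PASS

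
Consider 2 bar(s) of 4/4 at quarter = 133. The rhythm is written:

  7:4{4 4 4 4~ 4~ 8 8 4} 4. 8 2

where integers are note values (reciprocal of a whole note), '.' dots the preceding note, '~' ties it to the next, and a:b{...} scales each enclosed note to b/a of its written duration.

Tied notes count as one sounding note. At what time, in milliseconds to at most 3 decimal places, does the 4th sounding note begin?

1. 0.0ms @ 0 + 257.787ms (4/7)
2. 257.787ms @ 4/7 + 257.787ms (4/7)
3. 515.575ms @ 8/7 + 257.787ms (4/7)
4. 773.362ms @ 12/7 + 644.468ms (10/7)
5. 1417.83ms @ 22/7 + 128.894ms (2/7)
6. 1546.724ms @ 24/7 + 257.787ms (4/7)
7. 1804.511ms @ 4 + 676.692ms (3/2)
8. 2481.203ms @ 11/2 + 225.564ms (1/2)
9. 2706.767ms @ 6 + 902.256ms (2)

note 4 onset = 12/7b = 773.362ms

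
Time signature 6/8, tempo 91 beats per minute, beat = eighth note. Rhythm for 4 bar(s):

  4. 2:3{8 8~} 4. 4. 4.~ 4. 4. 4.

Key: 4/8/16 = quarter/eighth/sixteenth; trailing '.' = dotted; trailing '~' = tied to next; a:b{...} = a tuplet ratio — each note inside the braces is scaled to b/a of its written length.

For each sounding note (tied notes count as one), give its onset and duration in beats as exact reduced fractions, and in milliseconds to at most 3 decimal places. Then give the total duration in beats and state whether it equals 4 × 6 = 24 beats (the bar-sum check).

1) 0.0ms=0b +1978.022ms=3b
2) 1978.022ms=3b +989.011ms=3/2b
3) 2967.033ms=9/2b +2967.033ms=9/2b
4) 5934.066ms=9b +1978.022ms=3b
5) 7912.088ms=12b +3956.044ms=6b
6) 11868.132ms=18b +1978.022ms=3b
7) 13846.154ms=21b +1978.022ms=3b
Σ=24b of 24 (91bpm 6/8) — PASS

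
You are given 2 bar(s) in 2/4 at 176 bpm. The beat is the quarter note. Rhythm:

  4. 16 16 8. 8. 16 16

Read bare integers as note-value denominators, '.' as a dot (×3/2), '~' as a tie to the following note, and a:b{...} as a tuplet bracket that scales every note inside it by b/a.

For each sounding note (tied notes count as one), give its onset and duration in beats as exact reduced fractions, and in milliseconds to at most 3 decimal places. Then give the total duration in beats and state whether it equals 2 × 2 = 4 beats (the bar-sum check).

1) 0.0ms=0b +511.364ms=3/2b
2) 511.364ms=3/2b +85.227ms=1/4b
3) 596.591ms=7/4b +85.227ms=1/4b
4) 681.818ms=2b +255.682ms=3/4b
5) 937.5ms=11/4b +255.682ms=3/4b
6) 1193.182ms=7/2b +85.227ms=1/4b
7) 1278.409ms=15/4b +85.227ms=1/4b
Σ=4b of 4 (176bpm 2/4) — PASS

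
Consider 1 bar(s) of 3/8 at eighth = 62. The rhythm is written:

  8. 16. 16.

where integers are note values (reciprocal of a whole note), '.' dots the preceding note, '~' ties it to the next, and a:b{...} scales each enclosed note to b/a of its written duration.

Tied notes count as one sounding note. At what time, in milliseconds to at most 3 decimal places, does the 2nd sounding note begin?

1. 0.0ms @ 0 + 1451.613ms (3/2)
2. 1451.613ms @ 3/2 + 725.806ms (3/4)
3. 2177.419ms @ 9/4 + 725.806ms (3/4)

note 2 onset = 3/2b = 1451.613ms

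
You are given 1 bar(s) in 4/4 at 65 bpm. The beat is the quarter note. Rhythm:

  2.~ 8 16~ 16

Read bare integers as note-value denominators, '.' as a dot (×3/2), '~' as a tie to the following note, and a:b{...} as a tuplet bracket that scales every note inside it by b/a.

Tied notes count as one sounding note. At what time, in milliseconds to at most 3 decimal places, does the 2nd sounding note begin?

note 2 onset = 7/2b = 3230.769ms

1. 0.0ms @ 0 + 3230.769ms (7/2)
2. 3230.769ms @ 7/2 + 461.538ms (1/2)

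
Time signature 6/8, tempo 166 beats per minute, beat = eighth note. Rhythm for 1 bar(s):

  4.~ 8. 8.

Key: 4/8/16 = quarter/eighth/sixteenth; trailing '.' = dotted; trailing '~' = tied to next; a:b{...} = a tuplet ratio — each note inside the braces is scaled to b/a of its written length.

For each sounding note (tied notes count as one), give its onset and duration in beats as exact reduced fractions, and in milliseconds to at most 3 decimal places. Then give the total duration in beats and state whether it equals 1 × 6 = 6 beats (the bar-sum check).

1) 0.0ms=0b +1626.506ms=9/2b
2) 1626.506ms=9/2b +542.169ms=3/2b
Σ=6b of 6 (166bpm 6/8) — PASS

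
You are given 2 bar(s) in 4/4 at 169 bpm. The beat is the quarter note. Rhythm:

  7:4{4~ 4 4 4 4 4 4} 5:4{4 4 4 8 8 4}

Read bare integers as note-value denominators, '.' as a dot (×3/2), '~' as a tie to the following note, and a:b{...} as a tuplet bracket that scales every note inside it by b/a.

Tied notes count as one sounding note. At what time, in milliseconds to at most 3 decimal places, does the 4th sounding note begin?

1. 0.0ms @ 0 + 405.748ms (8/7)
2. 405.748ms @ 8/7 + 202.874ms (4/7)
3. 608.622ms @ 12/7 + 202.874ms (4/7)
4. 811.496ms @ 16/7 + 202.874ms (4/7)
5. 1014.37ms @ 20/7 + 202.874ms (4/7)
6. 1217.244ms @ 24/7 + 202.874ms (4/7)
7. 1420.118ms @ 4 + 284.024ms (4/5)
8. 1704.142ms @ 24/5 + 284.024ms (4/5)
9. 1988.166ms @ 28/5 + 284.024ms (4/5)
10. 2272.189ms @ 32/5 + 142.012ms (2/5)
11. 2414.201ms @ 34/5 + 142.012ms (2/5)
12. 2556.213ms @ 36/5 + 284.024ms (4/5)

note 4 onset = 16/7b = 811.496ms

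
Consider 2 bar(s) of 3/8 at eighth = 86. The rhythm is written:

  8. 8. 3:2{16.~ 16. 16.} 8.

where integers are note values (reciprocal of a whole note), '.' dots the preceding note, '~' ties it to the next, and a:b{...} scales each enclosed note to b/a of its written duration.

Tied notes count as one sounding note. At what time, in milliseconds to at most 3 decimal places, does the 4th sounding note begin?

note 4 onset = 4b = 2790.698ms

1. 0.0ms @ 0 + 1046.512ms (3/2)
2. 1046.512ms @ 3/2 + 1046.512ms (3/2)
3. 2093.023ms @ 3 + 697.674ms (1)
4. 2790.698ms @ 4 + 348.837ms (1/2)
5. 3139.535ms @ 9/2 + 1046.512ms (3/2)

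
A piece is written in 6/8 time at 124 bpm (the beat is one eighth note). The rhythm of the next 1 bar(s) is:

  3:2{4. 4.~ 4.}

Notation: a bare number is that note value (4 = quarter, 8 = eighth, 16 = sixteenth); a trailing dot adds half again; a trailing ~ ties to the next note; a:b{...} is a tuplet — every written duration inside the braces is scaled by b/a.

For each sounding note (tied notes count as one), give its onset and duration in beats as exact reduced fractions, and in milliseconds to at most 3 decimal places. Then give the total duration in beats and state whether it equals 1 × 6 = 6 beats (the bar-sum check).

1) 0.0ms=0b +967.742ms=2b
2) 967.742ms=2b +1935.484ms=4b
Σ=6b of 6 (124bpm 6/8) — PASS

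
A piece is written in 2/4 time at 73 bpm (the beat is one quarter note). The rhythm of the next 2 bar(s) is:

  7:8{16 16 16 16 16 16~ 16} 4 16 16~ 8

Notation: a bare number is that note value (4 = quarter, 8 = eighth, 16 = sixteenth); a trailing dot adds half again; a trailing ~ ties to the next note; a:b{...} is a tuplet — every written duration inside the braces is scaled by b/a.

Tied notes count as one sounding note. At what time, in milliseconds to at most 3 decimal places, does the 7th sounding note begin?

1. 0.0ms @ 0 + 234.834ms (2/7)
2. 234.834ms @ 2/7 + 234.834ms (2/7)
3. 469.667ms @ 4/7 + 234.834ms (2/7)
4. 704.501ms @ 6/7 + 234.834ms (2/7)
5. 939.335ms @ 8/7 + 234.834ms (2/7)
6. 1174.168ms @ 10/7 + 469.667ms (4/7)
7. 1643.836ms @ 2 + 821.918ms (1)
8. 2465.753ms @ 3 + 205.479ms (1/4)
9. 2671.233ms @ 13/4 + 616.438ms (3/4)

note 7 onset = 2b = 1643.836ms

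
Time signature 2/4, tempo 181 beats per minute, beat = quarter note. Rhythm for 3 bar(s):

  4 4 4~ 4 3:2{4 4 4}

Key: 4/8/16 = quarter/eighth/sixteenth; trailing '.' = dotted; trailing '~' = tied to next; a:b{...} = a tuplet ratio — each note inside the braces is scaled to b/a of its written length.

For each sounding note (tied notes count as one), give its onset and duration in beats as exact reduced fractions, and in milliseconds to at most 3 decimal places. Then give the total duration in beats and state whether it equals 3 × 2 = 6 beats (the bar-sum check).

1) 0.0ms=0b +331.492ms=1b
2) 331.492ms=1b +331.492ms=1b
3) 662.983ms=2b +662.983ms=2b
4) 1325.967ms=4b +220.994ms=2/3b
5) 1546.961ms=14/3b +220.994ms=2/3b
6) 1767.956ms=16/3b +220.994ms=2/3b
Σ=6b of 6 (181bpm 2/4) — PASS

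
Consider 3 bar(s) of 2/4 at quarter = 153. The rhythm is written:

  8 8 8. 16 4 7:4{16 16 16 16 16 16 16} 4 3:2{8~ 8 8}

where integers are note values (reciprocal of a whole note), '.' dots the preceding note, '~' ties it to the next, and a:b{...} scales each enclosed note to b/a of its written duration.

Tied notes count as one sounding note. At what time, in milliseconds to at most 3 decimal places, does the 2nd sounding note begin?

note 2 onset = 1/2b = 196.078ms

1. 0.0ms @ 0 + 196.078ms (1/2)
2. 196.078ms @ 1/2 + 196.078ms (1/2)
3. 392.157ms @ 1 + 294.118ms (3/4)
4. 686.275ms @ 7/4 + 98.039ms (1/4)
5. 784.314ms @ 2 + 392.157ms (1)
6. 1176.471ms @ 3 + 56.022ms (1/7)
7. 1232.493ms @ 22/7 + 56.022ms (1/7)
8. 1288.515ms @ 23/7 + 56.022ms (1/7)
9. 1344.538ms @ 24/7 + 56.022ms (1/7)
10. 1400.56ms @ 25/7 + 56.022ms (1/7)
11. 1456.583ms @ 26/7 + 56.022ms (1/7)
12. 1512.605ms @ 27/7 + 56.022ms (1/7)
13. 1568.627ms @ 4 + 392.157ms (1)
14. 1960.784ms @ 5 + 261.438ms (2/3)
15. 2222.222ms @ 17/3 + 130.719ms (1/3)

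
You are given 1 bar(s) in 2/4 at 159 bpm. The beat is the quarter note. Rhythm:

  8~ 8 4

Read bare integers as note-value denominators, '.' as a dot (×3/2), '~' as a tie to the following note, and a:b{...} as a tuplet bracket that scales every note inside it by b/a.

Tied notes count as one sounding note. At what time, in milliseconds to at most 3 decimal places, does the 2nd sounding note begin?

note 2 onset = 1b = 377.358ms

1. 0.0ms @ 0 + 377.358ms (1)
2. 377.358ms @ 1 + 377.358ms (1)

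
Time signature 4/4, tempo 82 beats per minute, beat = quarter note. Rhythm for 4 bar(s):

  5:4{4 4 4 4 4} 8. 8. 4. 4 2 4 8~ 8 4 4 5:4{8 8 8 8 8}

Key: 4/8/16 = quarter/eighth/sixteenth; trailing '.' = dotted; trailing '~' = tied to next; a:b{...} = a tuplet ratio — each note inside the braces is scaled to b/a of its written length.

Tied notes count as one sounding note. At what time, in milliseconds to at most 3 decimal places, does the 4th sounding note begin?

1. 0.0ms @ 0 + 585.366ms (4/5)
2. 585.366ms @ 4/5 + 585.366ms (4/5)
3. 1170.732ms @ 8/5 + 585.366ms (4/5)
4. 1756.098ms @ 12/5 + 585.366ms (4/5)
5. 2341.463ms @ 16/5 + 585.366ms (4/5)
6. 2926.829ms @ 4 + 548.78ms (3/4)
7. 3475.61ms @ 19/4 + 548.78ms (3/4)
8. 4024.39ms @ 11/2 + 1097.561ms (3/2)
9. 5121.951ms @ 7 + 731.707ms (1)
10. 5853.659ms @ 8 + 1463.415ms (2)
11. 7317.073ms @ 10 + 731.707ms (1)
12. 8048.78ms @ 11 + 731.707ms (1)
13. 8780.488ms @ 12 + 731.707ms (1)
14. 9512.195ms @ 13 + 731.707ms (1)
15. 10243.902ms @ 14 + 292.683ms (2/5)
16. 10536.585ms @ 72/5 + 292.683ms (2/5)
17. 10829.268ms @ 74/5 + 292.683ms (2/5)
18. 11121.951ms @ 76/5 + 292.683ms (2/5)
19. 11414.634ms @ 78/5 + 292.683ms (2/5)

note 4 onset = 12/5b = 1756.098ms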